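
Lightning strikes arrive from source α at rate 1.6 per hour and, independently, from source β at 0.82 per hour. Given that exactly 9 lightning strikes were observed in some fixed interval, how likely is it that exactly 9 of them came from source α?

0.0241

Given the total, each event is independently from source α with probability p = λ_α/(λ_α+λ_β) = 1.6/2.42 ≈ 0.6612.
So K ~ Binomial(9, 1.6/2.42): P(K = 9) = C(9,9) · (1.6/2.42)^9 · (0.82/2.42)^0 ≈ 0.0241.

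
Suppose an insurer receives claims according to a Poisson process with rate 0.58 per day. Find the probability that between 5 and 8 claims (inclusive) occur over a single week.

Over the interval, μ = 0.58 × 7 = 4.06 (a week = 7 days).
P(5 ≤ N ≤ 8) = Σ_{j=5}^{8} e^(−4.06) · 4.06^j/j! ≈ 0.3597.

0.3597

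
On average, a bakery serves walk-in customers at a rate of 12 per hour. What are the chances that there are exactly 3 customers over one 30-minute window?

0.0892

Over the interval, μ = 12 × 0.5 = 6 (a 30-minute window = 0.5 hours).
P(N = 3) = e^(−μ) μ^3/3! = e^(−6) · 6^3/6 ≈ 0.0892.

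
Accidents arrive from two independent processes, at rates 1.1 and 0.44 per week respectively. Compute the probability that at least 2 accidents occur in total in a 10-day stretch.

Independent Poisson processes superpose: combined rate λ = 1.1 + 0.44 = 1.54 per week.
Over the interval, μ = 1.54 × 10/7 = 2.2 (a 10-day stretch = 10/7 weeks).
P(N ≥ 2) = 1 − P(N ≤ 1) ≈ 0.6454.

0.6454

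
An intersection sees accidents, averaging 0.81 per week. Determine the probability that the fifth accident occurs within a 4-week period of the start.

Over the interval, μ = 0.81 × 4 = 3.24 (a 4-week period = 4 weeks).
The fifth arrival falls in the interval iff at least 5 events occur there: P(S_5 ≤ t) = P(N ≥ 5) = 1 − P(N ≤ 4) ≈ 0.2265.

0.2265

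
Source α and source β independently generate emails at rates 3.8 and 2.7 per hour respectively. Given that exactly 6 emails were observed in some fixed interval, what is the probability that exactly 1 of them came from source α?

Given the total, each event is independently from source α with probability p = λ_α/(λ_α+λ_β) = 3.8/6.5 ≈ 0.5846.
So K ~ Binomial(6, 3.8/6.5): P(K = 1) = C(6,1) · (3.8/6.5)^1 · (2.7/6.5)^5 ≈ 0.0434.

0.0434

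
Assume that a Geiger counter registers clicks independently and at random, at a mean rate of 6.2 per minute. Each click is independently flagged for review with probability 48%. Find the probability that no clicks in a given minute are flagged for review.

0.0510

Thinning: the clicks that are flagged for review themselves form a Poisson process with rate 0.48 × 6.2 = 2.976 per minute.
So μ = 2.976.
P(N = 0) = e^(−2.976) · 2.976^0/0! ≈ 0.0510.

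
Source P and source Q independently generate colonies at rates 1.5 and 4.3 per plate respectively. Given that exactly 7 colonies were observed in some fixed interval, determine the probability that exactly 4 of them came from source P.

Given the total, each event is independently from source P with probability p = λ_P/(λ_P+λ_Q) = 1.5/5.8 ≈ 0.2586.
So K ~ Binomial(7, 1.5/5.8): P(K = 4) = C(7,4) · (1.5/5.8)^4 · (4.3/5.8)^3 ≈ 0.0638.

0.0638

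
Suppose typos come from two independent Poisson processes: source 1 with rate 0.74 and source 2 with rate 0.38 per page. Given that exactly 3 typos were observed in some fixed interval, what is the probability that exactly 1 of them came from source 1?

Given the total, each event is independently from source 1 with probability p = λ_1/(λ_1+λ_2) = 0.74/1.12 ≈ 0.6607.
So K ~ Binomial(3, 0.74/1.12): P(K = 1) = C(3,1) · (0.74/1.12)^1 · (0.38/1.12)^2 ≈ 0.2282.

0.2282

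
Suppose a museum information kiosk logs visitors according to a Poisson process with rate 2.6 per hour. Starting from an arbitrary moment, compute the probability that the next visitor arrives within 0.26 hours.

Inter-arrival times are exponential with rate λ = 2.6 per hour.
P(T ≤ 0.26) = 1 − e^(−λt) = 1 − e^(−2.6 × 0.26) = 1 − e^(−0.676) ≈ 0.4914.

0.4914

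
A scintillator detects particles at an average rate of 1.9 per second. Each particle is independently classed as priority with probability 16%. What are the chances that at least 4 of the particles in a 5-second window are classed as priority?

Thinning: the particles that are classed as priority themselves form a Poisson process with rate 0.16 × 1.9 = 0.304 per second.
Over the interval, μ = 0.304 × 5 = 1.52 (a 5-second window = 5 seconds).
P(N ≥ 4) = 1 − P(N ≤ 3) ≈ 0.0682.

0.0682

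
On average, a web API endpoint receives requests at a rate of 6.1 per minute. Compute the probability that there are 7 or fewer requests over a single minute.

0.7301

With mean μ = 6.1 per minute,
P(N ≤ 7) = Σ_{j=0}^{7} e^(−μ) μ^j/j! ≈ 0.7301.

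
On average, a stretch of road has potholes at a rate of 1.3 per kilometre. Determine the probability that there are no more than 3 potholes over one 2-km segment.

Over the interval, μ = 1.3 × 2 = 2.6 (a 2-km segment = 2 kilometres).
P(N ≤ 3) = Σ_{j=0}^{3} e^(−μ) μ^j/j! ≈ 0.7360.

0.7360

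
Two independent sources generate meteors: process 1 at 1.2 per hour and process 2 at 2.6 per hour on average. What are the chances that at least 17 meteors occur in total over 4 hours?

Independent Poisson processes superpose: combined rate λ = 1.2 + 2.6 = 3.8 per hour.
Over the interval, μ = 3.8 × 4 = 15.2 (4 hours).
P(N ≥ 17) = 1 − P(N ≤ 16) ≈ 0.3552.

0.3552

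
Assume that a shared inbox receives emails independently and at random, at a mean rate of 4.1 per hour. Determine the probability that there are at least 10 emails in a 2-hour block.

Over the interval, μ = 4.1 × 2 = 8.2 (a 2-hour block = 2 hours).
P(N ≥ 10) = 1 − P(N ≤ 9) = 1 − Σ_{j=0}^{9} e^(−μ) μ^j/j! ≈ 0.3085.

0.3085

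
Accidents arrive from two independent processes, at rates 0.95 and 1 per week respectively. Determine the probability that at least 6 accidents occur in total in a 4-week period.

0.7897

Independent Poisson processes superpose: combined rate λ = 0.95 + 1 = 1.95 per week.
Over the interval, μ = 1.95 × 4 = 7.8 (a 4-week period = 4 weeks).
P(N ≥ 6) = 1 − P(N ≤ 5) ≈ 0.7897.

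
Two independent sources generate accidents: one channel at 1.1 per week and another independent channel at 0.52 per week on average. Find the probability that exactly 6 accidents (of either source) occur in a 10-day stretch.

0.0211

Independent Poisson processes superpose: combined rate λ = 1.1 + 0.52 = 1.62 per week.
Over the interval, μ = 1.62 × 10/7 ≈ 2.31429 (a 10-day stretch = 10/7 weeks).
P(N = 6) = e^(−2.31429) · 2.31429^6/6! ≈ 0.0211.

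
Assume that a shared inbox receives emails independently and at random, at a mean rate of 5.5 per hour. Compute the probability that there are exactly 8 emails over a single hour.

0.0849

With mean μ = 5.5 per hour,
P(N = 8) = e^(−μ) μ^8/8! = e^(−5.5) · 5.5^8/40320 ≈ 0.0849.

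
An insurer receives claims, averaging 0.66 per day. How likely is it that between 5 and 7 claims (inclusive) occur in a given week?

Over the interval, μ = 0.66 × 7 = 4.62 (a week = 7 days).
P(5 ≤ N ≤ 7) = Σ_{j=5}^{7} e^(−4.62) · 4.62^j/j! ≈ 0.3937.

0.3937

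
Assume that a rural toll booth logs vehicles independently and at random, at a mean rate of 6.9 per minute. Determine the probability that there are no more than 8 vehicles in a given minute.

0.7420

With mean μ = 6.9 per minute,
P(N ≤ 8) = Σ_{j=0}^{8} e^(−μ) μ^j/j! ≈ 0.7420.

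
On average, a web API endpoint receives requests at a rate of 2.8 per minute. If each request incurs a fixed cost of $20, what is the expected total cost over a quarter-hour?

E[N] = 2.8 × 15 = 42 (a quarter-hour = 15 minutes); E[cost] = 42 × $20 = $840.

$840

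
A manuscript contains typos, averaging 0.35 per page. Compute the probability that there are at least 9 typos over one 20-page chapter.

Over the interval, μ = 0.35 × 20 = 7 (a 20-page chapter = 20 pages).
P(N ≥ 9) = 1 − P(N ≤ 8) = 1 − Σ_{j=0}^{8} e^(−μ) μ^j/j! ≈ 0.2709.

0.2709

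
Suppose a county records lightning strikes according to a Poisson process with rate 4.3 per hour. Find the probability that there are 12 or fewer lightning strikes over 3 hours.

Over the interval, μ = 4.3 × 3 = 12.9 (3 hours).
P(N ≤ 12) = Σ_{j=0}^{12} e^(−μ) μ^j/j! ≈ 0.4741.

0.4741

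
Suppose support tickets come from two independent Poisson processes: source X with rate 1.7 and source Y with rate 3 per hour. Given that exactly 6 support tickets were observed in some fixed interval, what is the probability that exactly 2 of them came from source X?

Given the total, each event is independently from source X with probability p = λ_X/(λ_X+λ_Y) = 1.7/4.7 ≈ 0.3617.
So K ~ Binomial(6, 1.7/4.7): P(K = 2) = C(6,2) · (1.7/4.7)^2 · (3/4.7)^4 ≈ 0.3258.

0.3258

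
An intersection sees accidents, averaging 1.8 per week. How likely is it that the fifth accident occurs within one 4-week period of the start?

0.8445

Over the interval, μ = 1.8 × 4 = 7.2 (a 4-week period = 4 weeks).
The fifth arrival falls in the interval iff at least 5 events occur there: P(S_5 ≤ t) = P(N ≥ 5) = 1 − P(N ≤ 4) ≈ 0.8445.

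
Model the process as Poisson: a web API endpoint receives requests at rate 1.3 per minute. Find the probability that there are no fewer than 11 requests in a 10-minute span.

Over the interval, μ = 1.3 × 10 = 13 (a 10-minute span = 10 minutes).
P(N ≥ 11) = 1 − P(N ≤ 10) = 1 − Σ_{j=0}^{10} e^(−μ) μ^j/j! ≈ 0.7483.

0.7483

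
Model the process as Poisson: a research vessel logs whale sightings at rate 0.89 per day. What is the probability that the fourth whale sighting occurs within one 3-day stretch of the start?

0.2793

Over the interval, μ = 0.89 × 3 = 2.67 (a 3-day stretch = 3 days).
The fourth arrival falls in the interval iff at least 4 events occur there: P(S_4 ≤ t) = P(N ≥ 4) = 1 − P(N ≤ 3) ≈ 0.2793.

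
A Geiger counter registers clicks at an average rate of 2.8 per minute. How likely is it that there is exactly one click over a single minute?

With mean μ = 2.8 per minute,
P(N = 1) = e^(−μ) μ^1/1! = e^(−2.8) · 2.8^1/1 ≈ 0.1703.

0.1703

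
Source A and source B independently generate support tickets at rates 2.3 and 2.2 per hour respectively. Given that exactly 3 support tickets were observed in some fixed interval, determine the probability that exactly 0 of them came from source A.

0.1169

Given the total, each event is independently from source A with probability p = λ_A/(λ_A+λ_B) = 2.3/4.5 ≈ 0.5111.
So K ~ Binomial(3, 2.3/4.5): P(K = 0) = C(3,0) · (2.3/4.5)^0 · (2.2/4.5)^3 ≈ 0.1169.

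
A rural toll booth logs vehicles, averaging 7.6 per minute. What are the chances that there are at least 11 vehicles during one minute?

With mean μ = 7.6 per minute,
P(N ≥ 11) = 1 − P(N ≤ 10) = 1 − Σ_{j=0}^{10} e^(−μ) μ^j/j! ≈ 0.1465.

0.1465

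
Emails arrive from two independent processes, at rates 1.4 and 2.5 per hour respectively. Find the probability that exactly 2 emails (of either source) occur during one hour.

Independent Poisson processes superpose: combined rate λ = 1.4 + 2.5 = 3.9 per hour.
So μ = 3.9.
P(N = 2) = e^(−3.9) · 3.9^2/2! ≈ 0.1539.

0.1539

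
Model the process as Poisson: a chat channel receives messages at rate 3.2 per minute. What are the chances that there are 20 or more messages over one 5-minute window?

Over the interval, μ = 3.2 × 5 = 16 (a 5-minute window = 5 minutes).
P(N ≥ 20) = 1 − P(N ≤ 19) = 1 − Σ_{j=0}^{19} e^(−μ) μ^j/j! ≈ 0.1878.

0.1878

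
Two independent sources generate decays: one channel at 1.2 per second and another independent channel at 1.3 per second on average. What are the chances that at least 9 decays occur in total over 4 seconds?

0.6672

Independent Poisson processes superpose: combined rate λ = 1.2 + 1.3 = 2.5 per second.
Over the interval, μ = 2.5 × 4 = 10 (4 seconds).
P(N ≥ 9) = 1 − P(N ≤ 8) ≈ 0.6672.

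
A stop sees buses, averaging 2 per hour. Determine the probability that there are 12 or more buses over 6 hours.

0.5384

Over the interval, μ = 2 × 6 = 12 (6 hours).
P(N ≥ 12) = 1 − P(N ≤ 11) = 1 − Σ_{j=0}^{11} e^(−μ) μ^j/j! ≈ 0.5384.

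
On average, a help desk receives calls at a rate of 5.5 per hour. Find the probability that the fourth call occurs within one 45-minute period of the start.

0.5906

Over the interval, μ = 5.5 × 0.75 = 4.125 (a 45-minute period = 0.75 hours).
The fourth arrival falls in the interval iff at least 4 events occur there: P(S_4 ≤ t) = P(N ≥ 4) = 1 − P(N ≤ 3) ≈ 0.5906.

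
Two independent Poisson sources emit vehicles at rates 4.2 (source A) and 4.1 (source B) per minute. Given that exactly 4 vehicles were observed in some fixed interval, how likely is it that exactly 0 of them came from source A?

Given the total, each event is independently from source A with probability p = λ_A/(λ_A+λ_B) = 4.2/8.3 ≈ 0.5060.
So K ~ Binomial(4, 4.2/8.3): P(K = 0) = C(4,0) · (4.2/8.3)^0 · (4.1/8.3)^4 ≈ 0.0595.

0.0595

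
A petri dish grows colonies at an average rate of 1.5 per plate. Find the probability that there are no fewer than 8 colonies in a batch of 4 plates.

Over the interval, μ = 1.5 × 4 = 6 (a batch of 4 plates = 4 plates).
P(N ≥ 8) = 1 − P(N ≤ 7) = 1 − Σ_{j=0}^{7} e^(−μ) μ^j/j! ≈ 0.2560.

0.2560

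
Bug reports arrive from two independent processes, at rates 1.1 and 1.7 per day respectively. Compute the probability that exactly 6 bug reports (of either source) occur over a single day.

0.0407

Independent Poisson processes superpose: combined rate λ = 1.1 + 1.7 = 2.8 per day.
So μ = 2.8.
P(N = 6) = e^(−2.8) · 2.8^6/6! ≈ 0.0407.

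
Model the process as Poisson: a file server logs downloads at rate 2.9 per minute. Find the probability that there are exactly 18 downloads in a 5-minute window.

0.0632

Over the interval, μ = 2.9 × 5 = 14.5 (a 5-minute window = 5 minutes).
P(N = 18) = e^(−μ) μ^18/18! = e^(−14.5) · 14.5^18/6402373705728000 ≈ 0.0632.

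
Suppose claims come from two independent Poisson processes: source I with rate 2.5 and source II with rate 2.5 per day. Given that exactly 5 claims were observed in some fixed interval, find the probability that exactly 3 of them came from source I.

Given the total, each event is independently from source I with probability p = λ_I/(λ_I+λ_II) = 2.5/5 = 0.5000.
So K ~ Binomial(5, 2.5/5): P(K = 3) = C(5,3) · (2.5/5)^3 · (2.5/5)^2 ≈ 0.3125.

0.3125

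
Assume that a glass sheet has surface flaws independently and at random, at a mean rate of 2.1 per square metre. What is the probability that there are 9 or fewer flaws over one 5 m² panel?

Over the interval, μ = 2.1 × 5 = 10.5 (a 5 m² panel = 5 square metres).
P(N ≤ 9) = Σ_{j=0}^{9} e^(−μ) μ^j/j! ≈ 0.3971.

0.3971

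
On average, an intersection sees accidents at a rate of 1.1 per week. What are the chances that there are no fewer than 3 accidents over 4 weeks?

Over the interval, μ = 1.1 × 4 = 4.4 (4 weeks).
P(N ≥ 3) = 1 − P(N ≤ 2) = 1 − Σ_{j=0}^{2} e^(−μ) μ^j/j! ≈ 0.8149.

0.8149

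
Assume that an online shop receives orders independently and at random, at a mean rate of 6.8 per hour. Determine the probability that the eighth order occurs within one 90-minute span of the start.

Over the interval, μ = 6.8 × 1.5 = 10.2 (a 90-minute span = 1.5 hours).
The eighth arrival falls in the interval iff at least 8 events occur there: P(S_8 ≤ t) = P(N ≥ 8) = 1 − P(N ≤ 7) ≈ 0.7973.

0.7973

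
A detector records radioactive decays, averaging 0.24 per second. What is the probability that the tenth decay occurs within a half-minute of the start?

0.1904

Over the interval, μ = 0.24 × 30 = 7.2 (a half-minute = 30 seconds).
The tenth arrival falls in the interval iff at least 10 events occur there: P(S_10 ≤ t) = P(N ≥ 10) = 1 − P(N ≤ 9) ≈ 0.1904.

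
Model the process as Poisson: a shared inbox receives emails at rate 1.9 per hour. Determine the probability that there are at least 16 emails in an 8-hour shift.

Over the interval, μ = 1.9 × 8 = 15.2 (an 8-hour shift = 8 hours).
P(N ≥ 16) = 1 − P(N ≤ 15) = 1 − Σ_{j=0}^{15} e^(−μ) μ^j/j! ≈ 0.4524.

0.4524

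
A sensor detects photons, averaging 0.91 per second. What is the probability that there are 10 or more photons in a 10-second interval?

0.4258

Over the interval, μ = 0.91 × 10 = 9.1 (a 10-second interval = 10 seconds).
P(N ≥ 10) = 1 − P(N ≤ 9) = 1 − Σ_{j=0}^{9} e^(−μ) μ^j/j! ≈ 0.4258.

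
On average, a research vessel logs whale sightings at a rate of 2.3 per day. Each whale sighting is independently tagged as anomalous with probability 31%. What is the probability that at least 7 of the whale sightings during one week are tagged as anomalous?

0.2365

Thinning: the whale sightings that are tagged as anomalous themselves form a Poisson process with rate 0.31 × 2.3 = 0.713 per day.
Over the interval, μ = 0.713 × 7 = 4.991 (a week = 7 days).
P(N ≥ 7) = 1 − P(N ≤ 6) ≈ 0.2365.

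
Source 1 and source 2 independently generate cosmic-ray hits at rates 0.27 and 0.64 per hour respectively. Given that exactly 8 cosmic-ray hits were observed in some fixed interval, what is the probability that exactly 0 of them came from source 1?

0.0599

Given the total, each event is independently from source 1 with probability p = λ_1/(λ_1+λ_2) = 0.27/0.91 ≈ 0.2967.
So K ~ Binomial(8, 0.27/0.91): P(K = 0) = C(8,0) · (0.27/0.91)^0 · (0.64/0.91)^8 ≈ 0.0599.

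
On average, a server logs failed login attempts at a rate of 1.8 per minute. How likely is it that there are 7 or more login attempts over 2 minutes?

0.0733

Over the interval, μ = 1.8 × 2 = 3.6 (2 minutes).
P(N ≥ 7) = 1 − P(N ≤ 6) = 1 − Σ_{j=0}^{6} e^(−μ) μ^j/j! ≈ 0.0733.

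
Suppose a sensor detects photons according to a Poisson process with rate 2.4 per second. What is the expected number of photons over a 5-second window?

12

E[N] = λt = 2.4 × 5 = 12 (a 5-second window = 5 seconds).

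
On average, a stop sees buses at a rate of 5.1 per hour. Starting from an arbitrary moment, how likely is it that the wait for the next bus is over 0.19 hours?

The wait for the next event is exponential with rate λ = 5.1 per hour.
P(T > 0.19) = e^(−λt) = e^(−5.1 × 0.19) = e^(−0.969) ≈ 0.3795.

0.3795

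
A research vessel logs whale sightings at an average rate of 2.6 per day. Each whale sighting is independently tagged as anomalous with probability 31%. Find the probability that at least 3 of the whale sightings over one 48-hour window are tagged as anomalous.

0.2197

Thinning: the whale sightings that are tagged as anomalous themselves form a Poisson process with rate 0.31 × 2.6 = 0.806 per day.
Over the interval, μ = 0.806 × 2 = 1.612 (a 48-hour window = 2 days).
P(N ≥ 3) = 1 − P(N ≤ 2) ≈ 0.2197.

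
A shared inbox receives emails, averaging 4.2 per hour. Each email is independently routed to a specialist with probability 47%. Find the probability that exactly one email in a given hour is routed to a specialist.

Thinning: the emails that are routed to a specialist themselves form a Poisson process with rate 0.47 × 4.2 = 1.974 per hour.
So μ = 1.974.
P(N = 1) = e^(−1.974) · 1.974^1/1! ≈ 0.2742.

0.2742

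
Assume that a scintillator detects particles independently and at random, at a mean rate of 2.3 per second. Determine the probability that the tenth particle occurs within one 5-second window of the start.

0.7112

Over the interval, μ = 2.3 × 5 = 11.5 (a 5-second window = 5 seconds).
The tenth arrival falls in the interval iff at least 10 events occur there: P(S_10 ≤ t) = P(N ≥ 10) = 1 − P(N ≤ 9) ≈ 0.7112.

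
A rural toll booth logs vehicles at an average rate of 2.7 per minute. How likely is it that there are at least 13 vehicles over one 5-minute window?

0.5907

Over the interval, μ = 2.7 × 5 = 13.5 (a 5-minute window = 5 minutes).
P(N ≥ 13) = 1 − P(N ≤ 12) = 1 − Σ_{j=0}^{12} e^(−μ) μ^j/j! ≈ 0.5907.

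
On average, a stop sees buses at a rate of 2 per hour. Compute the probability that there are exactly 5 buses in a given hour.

With mean μ = 2 per hour,
P(N = 5) = e^(−μ) μ^5/5! = e^(−2) · 2^5/120 ≈ 0.0361.

0.0361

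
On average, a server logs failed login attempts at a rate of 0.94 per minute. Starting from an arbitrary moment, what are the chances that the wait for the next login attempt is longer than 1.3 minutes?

The wait for the next event is exponential with rate λ = 0.94 per minute.
P(T > 1.3) = e^(−λt) = e^(−0.94 × 1.3) = e^(−1.222) ≈ 0.2946.

0.2946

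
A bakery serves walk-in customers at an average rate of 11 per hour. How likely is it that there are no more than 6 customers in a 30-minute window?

0.6860

Over the interval, μ = 11 × 0.5 = 5.5 (a 30-minute window = 0.5 hours).
P(N ≤ 6) = Σ_{j=0}^{6} e^(−μ) μ^j/j! ≈ 0.6860.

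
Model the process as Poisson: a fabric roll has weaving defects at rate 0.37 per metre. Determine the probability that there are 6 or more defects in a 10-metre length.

0.1699

Over the interval, μ = 0.37 × 10 = 3.7 (a 10-metre length = 10 metres).
P(N ≥ 6) = 1 − P(N ≤ 5) = 1 − Σ_{j=0}^{5} e^(−μ) μ^j/j! ≈ 0.1699.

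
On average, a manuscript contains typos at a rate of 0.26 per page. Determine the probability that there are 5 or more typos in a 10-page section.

0.1226

Over the interval, μ = 0.26 × 10 = 2.6 (a 10-page section = 10 pages).
P(N ≥ 5) = 1 − P(N ≤ 4) = 1 − Σ_{j=0}^{4} e^(−μ) μ^j/j! ≈ 0.1226.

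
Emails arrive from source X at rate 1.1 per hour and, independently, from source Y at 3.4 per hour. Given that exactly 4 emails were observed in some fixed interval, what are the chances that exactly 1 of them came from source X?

0.4217

Given the total, each event is independently from source X with probability p = λ_X/(λ_X+λ_Y) = 1.1/4.5 ≈ 0.2444.
So K ~ Binomial(4, 1.1/4.5): P(K = 1) = C(4,1) · (1.1/4.5)^1 · (3.4/4.5)^3 ≈ 0.4217.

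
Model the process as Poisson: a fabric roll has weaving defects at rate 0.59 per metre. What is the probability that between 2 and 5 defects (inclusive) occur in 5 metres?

0.7143

Over the interval, μ = 0.59 × 5 = 2.95 (5 metres).
P(2 ≤ N ≤ 5) = Σ_{j=2}^{5} e^(−2.95) · 2.95^j/j! ≈ 0.7143.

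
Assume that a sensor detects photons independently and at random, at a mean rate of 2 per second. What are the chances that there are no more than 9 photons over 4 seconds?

0.7166

Over the interval, μ = 2 × 4 = 8 (4 seconds).
P(N ≤ 9) = Σ_{j=0}^{9} e^(−μ) μ^j/j! ≈ 0.7166.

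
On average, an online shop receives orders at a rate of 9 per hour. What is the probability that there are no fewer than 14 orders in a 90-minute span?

Over the interval, μ = 9 × 1.5 = 13.5 (a 90-minute span = 1.5 hours).
P(N ≥ 14) = 1 − P(N ≤ 13) = 1 − Σ_{j=0}^{13} e^(−μ) μ^j/j! ≈ 0.4818.

0.4818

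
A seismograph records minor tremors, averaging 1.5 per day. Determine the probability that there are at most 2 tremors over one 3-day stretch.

0.1736

Over the interval, μ = 1.5 × 3 = 4.5 (a 3-day stretch = 3 days).
P(N ≤ 2) = Σ_{j=0}^{2} e^(−μ) μ^j/j! ≈ 0.1736.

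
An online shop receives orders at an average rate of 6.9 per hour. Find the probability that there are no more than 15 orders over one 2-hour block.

Over the interval, μ = 6.9 × 2 = 13.8 (a 2-hour block = 2 hours).
P(N ≤ 15) = Σ_{j=0}^{15} e^(−μ) μ^j/j! ≈ 0.6890.

0.6890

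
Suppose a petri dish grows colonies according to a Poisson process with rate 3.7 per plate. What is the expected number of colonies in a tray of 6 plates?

E[N] = λt = 3.7 × 6 = 22.2 (a tray of 6 plates = 6 plates).

22.2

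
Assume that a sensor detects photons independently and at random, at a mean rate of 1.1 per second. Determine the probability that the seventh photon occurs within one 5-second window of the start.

0.3140

Over the interval, μ = 1.1 × 5 = 5.5 (a 5-second window = 5 seconds).
The seventh arrival falls in the interval iff at least 7 events occur there: P(S_7 ≤ t) = P(N ≥ 7) = 1 − P(N ≤ 6) ≈ 0.3140.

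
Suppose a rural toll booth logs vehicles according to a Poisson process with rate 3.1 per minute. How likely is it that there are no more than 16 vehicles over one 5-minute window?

Over the interval, μ = 3.1 × 5 = 15.5 (a 5-minute window = 5 minutes).
P(N ≤ 16) = Σ_{j=0}^{16} e^(−μ) μ^j/j! ≈ 0.6154.

0.6154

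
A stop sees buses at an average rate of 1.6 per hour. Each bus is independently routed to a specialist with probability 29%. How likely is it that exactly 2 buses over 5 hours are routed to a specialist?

Thinning: the buses that are routed to a specialist themselves form a Poisson process with rate 0.29 × 1.6 = 0.464 per hour.
Over the interval, μ = 0.464 × 5 = 2.32 (5 hours).
P(N = 2) = e^(−2.32) · 2.32^2/2! ≈ 0.2645.

0.2645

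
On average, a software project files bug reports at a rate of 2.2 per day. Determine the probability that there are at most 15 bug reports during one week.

0.5272

Over the interval, μ = 2.2 × 7 = 15.4 (a week = 7 days).
P(N ≤ 15) = Σ_{j=0}^{15} e^(−μ) μ^j/j! ≈ 0.5272.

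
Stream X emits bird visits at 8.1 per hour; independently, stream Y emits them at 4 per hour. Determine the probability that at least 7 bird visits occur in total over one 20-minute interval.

Independent Poisson processes superpose: combined rate λ = 8.1 + 4 = 12.1 per hour.
Over the interval, μ = 12.1 × 1/3 ≈ 4.03333 (a 20-minute interval = 1/3 hours).
P(N ≥ 7) = 1 − P(N ≤ 6) ≈ 0.1142.

0.1142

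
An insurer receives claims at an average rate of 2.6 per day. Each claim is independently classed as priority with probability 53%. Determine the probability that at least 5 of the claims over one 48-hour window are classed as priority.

0.1455

Thinning: the claims that are classed as priority themselves form a Poisson process with rate 0.53 × 2.6 = 1.378 per day.
Over the interval, μ = 1.378 × 2 = 2.756 (a 48-hour window = 2 days).
P(N ≥ 5) = 1 − P(N ≤ 4) ≈ 0.1455.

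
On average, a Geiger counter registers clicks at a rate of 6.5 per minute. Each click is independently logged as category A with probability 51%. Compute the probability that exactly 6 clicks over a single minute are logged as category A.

0.0670

Thinning: the clicks that are logged as category A themselves form a Poisson process with rate 0.51 × 6.5 = 3.315 per minute.
So μ = 3.315.
P(N = 6) = e^(−3.315) · 3.315^6/6! ≈ 0.0670.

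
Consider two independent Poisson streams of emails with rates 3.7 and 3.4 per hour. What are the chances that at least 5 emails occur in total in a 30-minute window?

Independent Poisson processes superpose: combined rate λ = 3.7 + 3.4 = 7.1 per hour.
Over the interval, μ = 7.1 × 0.5 = 3.55 (a 30-minute window = 0.5 hours).
P(N ≥ 5) = 1 − P(N ≤ 4) ≈ 0.2840.

0.2840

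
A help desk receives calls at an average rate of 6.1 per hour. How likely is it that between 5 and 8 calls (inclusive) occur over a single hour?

With mean μ = 6.1 per hour,
P(5 ≤ N ≤ 8) = Σ_{j=5}^{8} e^(−6.1) · 6.1^j/j! ≈ 0.5648.

0.5648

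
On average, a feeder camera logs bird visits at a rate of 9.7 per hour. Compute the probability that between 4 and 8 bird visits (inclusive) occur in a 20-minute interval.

0.3988

Over the interval, μ = 9.7 × 1/3 ≈ 3.23333 (a 20-minute interval = 1/3 hours).
P(4 ≤ N ≤ 8) = Σ_{j=4}^{8} e^(−3.23333) · 3.23333^j/j! ≈ 0.3988.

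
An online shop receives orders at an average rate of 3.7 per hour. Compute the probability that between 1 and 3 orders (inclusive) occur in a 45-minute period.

Over the interval, μ = 3.7 × 0.75 = 2.775 (a 45-minute period = 0.75 hours).
P(1 ≤ N ≤ 3) = Σ_{j=1}^{3} e^(−2.775) · 2.775^j/j! ≈ 0.6351.

0.6351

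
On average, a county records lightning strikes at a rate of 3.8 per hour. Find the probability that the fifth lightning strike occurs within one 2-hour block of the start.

Over the interval, μ = 3.8 × 2 = 7.6 (a 2-hour block = 2 hours).
The fifth arrival falls in the interval iff at least 5 events occur there: P(S_5 ≤ t) = P(N ≥ 5) = 1 − P(N ≤ 4) ≈ 0.8751.

0.8751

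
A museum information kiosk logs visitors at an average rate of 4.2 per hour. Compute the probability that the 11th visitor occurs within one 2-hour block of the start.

0.2257

Over the interval, μ = 4.2 × 2 = 8.4 (a 2-hour block = 2 hours).
The 11th arrival falls in the interval iff at least 11 events occur there: P(S_11 ≤ t) = P(N ≥ 11) = 1 − P(N ≤ 10) ≈ 0.2257.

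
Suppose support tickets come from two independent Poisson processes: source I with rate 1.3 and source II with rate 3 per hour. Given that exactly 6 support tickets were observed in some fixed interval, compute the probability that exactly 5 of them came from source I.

Given the total, each event is independently from source I with probability p = λ_I/(λ_I+λ_II) = 1.3/4.3 ≈ 0.3023.
So K ~ Binomial(6, 1.3/4.3): P(K = 5) = C(6,5) · (1.3/4.3)^5 · (3/4.3)^1 ≈ 0.0106.

0.0106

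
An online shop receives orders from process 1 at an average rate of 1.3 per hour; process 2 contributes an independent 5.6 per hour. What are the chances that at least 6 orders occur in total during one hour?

Independent Poisson processes superpose: combined rate λ = 1.3 + 5.6 = 6.9 per hour.
So μ = 6.9.
P(N ≥ 6) = 1 − P(N ≤ 5) ≈ 0.6863.

0.6863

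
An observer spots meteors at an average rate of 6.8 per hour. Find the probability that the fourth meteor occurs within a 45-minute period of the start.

0.7487

Over the interval, μ = 6.8 × 0.75 = 5.1 (a 45-minute period = 0.75 hours).
The fourth arrival falls in the interval iff at least 4 events occur there: P(S_4 ≤ t) = P(N ≥ 4) = 1 − P(N ≤ 3) ≈ 0.7487.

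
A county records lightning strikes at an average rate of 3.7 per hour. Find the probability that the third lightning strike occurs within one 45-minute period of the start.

Over the interval, μ = 3.7 × 0.75 = 2.775 (a 45-minute period = 0.75 hours).
The third arrival falls in the interval iff at least 3 events occur there: P(S_3 ≤ t) = P(N ≥ 3) = 1 − P(N ≤ 2) ≈ 0.5246.

0.5246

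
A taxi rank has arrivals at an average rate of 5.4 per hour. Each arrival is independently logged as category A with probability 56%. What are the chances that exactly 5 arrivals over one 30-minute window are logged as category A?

Thinning: the arrivals that are logged as category A themselves form a Poisson process with rate 0.56 × 5.4 = 3.024 per hour.
Over the interval, μ = 3.024 × 0.5 = 1.512 (a 30-minute window = 0.5 hours).
P(N = 5) = e^(−1.512) · 1.512^5/5! ≈ 0.0145.

0.0145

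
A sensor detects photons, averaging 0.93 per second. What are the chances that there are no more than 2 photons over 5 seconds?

Over the interval, μ = 0.93 × 5 = 4.65 (5 seconds).
P(N ≤ 2) = Σ_{j=0}^{2} e^(−μ) μ^j/j! ≈ 0.1574.

0.1574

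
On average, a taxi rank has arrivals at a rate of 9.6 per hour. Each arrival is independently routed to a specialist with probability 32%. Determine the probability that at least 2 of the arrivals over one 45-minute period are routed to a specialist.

Thinning: the arrivals that are routed to a specialist themselves form a Poisson process with rate 0.32 × 9.6 = 3.072 per hour.
Over the interval, μ = 3.072 × 0.75 = 2.304 (a 45-minute period = 0.75 hours).
P(N ≥ 2) = 1 − P(N ≤ 1) ≈ 0.6701.

0.6701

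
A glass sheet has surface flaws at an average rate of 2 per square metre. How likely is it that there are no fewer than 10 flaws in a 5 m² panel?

Over the interval, μ = 2 × 5 = 10 (a 5 m² panel = 5 square metres).
P(N ≥ 10) = 1 − P(N ≤ 9) = 1 − Σ_{j=0}^{9} e^(−μ) μ^j/j! ≈ 0.5421.

0.5421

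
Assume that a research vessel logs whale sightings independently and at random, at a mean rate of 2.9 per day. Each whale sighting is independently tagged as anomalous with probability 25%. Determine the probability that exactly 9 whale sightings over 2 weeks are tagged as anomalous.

Thinning: the whale sightings that are tagged as anomalous themselves form a Poisson process with rate 0.25 × 2.9 = 0.725 per day.
Over the interval, μ = 0.725 × 14 = 10.15 (2 weeks = 14 days).
P(N = 9) = e^(−10.15) · 10.15^9/9! ≈ 0.1231.

0.1231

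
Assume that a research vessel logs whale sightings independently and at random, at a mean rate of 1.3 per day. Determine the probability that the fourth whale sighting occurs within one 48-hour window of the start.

Over the interval, μ = 1.3 × 2 = 2.6 (a 48-hour window = 2 days).
The fourth arrival falls in the interval iff at least 4 events occur there: P(S_4 ≤ t) = P(N ≥ 4) = 1 − P(N ≤ 3) ≈ 0.2640.

0.2640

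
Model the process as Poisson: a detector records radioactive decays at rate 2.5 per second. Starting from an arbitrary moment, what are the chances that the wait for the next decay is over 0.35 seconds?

The wait for the next event is exponential with rate λ = 2.5 per second.
P(T > 0.35) = e^(−λt) = e^(−2.5 × 0.35) = e^(−0.875) ≈ 0.4169.

0.4169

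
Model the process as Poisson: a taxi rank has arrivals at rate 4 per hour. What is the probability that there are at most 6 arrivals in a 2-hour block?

0.3134

Over the interval, μ = 4 × 2 = 8 (a 2-hour block = 2 hours).
P(N ≤ 6) = Σ_{j=0}^{6} e^(−μ) μ^j/j! ≈ 0.3134.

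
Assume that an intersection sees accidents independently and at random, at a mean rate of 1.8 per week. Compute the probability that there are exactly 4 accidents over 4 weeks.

0.0836

Over the interval, μ = 1.8 × 4 = 7.2 (4 weeks).
P(N = 4) = e^(−μ) μ^4/4! = e^(−7.2) · 7.2^4/24 ≈ 0.0836.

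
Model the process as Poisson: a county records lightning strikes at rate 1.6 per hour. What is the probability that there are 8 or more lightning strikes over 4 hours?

Over the interval, μ = 1.6 × 4 = 6.4 (4 hours).
P(N ≥ 8) = 1 − P(N ≤ 7) = 1 − Σ_{j=0}^{7} e^(−μ) μ^j/j! ≈ 0.3127.

0.3127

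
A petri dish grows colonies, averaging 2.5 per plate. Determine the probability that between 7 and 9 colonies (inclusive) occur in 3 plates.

0.3983

Over the interval, μ = 2.5 × 3 = 7.5 (3 plates).
P(7 ≤ N ≤ 9) = Σ_{j=7}^{9} e^(−7.5) · 7.5^j/j! ≈ 0.3983.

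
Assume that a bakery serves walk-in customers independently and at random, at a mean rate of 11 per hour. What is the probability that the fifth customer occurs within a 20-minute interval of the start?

Over the interval, μ = 11 × 1/3 ≈ 3.66667 (a 20-minute interval = 1/3 hours).
The fifth arrival falls in the interval iff at least 5 events occur there: P(S_5 ≤ t) = P(N ≥ 5) = 1 − P(N ≤ 4) ≈ 0.3064.

0.3064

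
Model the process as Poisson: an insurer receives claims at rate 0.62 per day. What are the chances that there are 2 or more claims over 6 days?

Over the interval, μ = 0.62 × 6 = 3.72 (6 days).
P(N ≥ 2) = 1 − P(N ≤ 1) = 1 − Σ_{j=0}^{1} e^(−μ) μ^j/j! ≈ 0.8856.

0.8856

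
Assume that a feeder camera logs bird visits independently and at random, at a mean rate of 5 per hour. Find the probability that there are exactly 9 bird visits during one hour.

0.0363

With mean μ = 5 per hour,
P(N = 9) = e^(−μ) μ^9/9! = e^(−5) · 5^9/362880 ≈ 0.0363.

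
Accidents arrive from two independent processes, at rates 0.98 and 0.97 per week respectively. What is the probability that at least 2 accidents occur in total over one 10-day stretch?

0.7665

Independent Poisson processes superpose: combined rate λ = 0.98 + 0.97 = 1.95 per week.
Over the interval, μ = 1.95 × 10/7 ≈ 2.78571 (a 10-day stretch = 10/7 weeks).
P(N ≥ 2) = 1 − P(N ≤ 1) ≈ 0.7665.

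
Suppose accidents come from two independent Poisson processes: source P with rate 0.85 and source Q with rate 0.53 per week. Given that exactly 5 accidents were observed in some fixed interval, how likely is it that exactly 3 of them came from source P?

0.3447

Given the total, each event is independently from source P with probability p = λ_P/(λ_P+λ_Q) = 0.85/1.38 ≈ 0.6159.
So K ~ Binomial(5, 0.85/1.38): P(K = 3) = C(5,3) · (0.85/1.38)^3 · (0.53/1.38)^2 ≈ 0.3447.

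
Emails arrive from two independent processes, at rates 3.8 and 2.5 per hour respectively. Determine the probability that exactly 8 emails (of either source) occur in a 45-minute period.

Independent Poisson processes superpose: combined rate λ = 3.8 + 2.5 = 6.3 per hour.
Over the interval, μ = 6.3 × 0.75 = 4.725 (a 45-minute period = 0.75 hours).
P(N = 8) = e^(−4.725) · 4.725^8/8! ≈ 0.0547.

0.0547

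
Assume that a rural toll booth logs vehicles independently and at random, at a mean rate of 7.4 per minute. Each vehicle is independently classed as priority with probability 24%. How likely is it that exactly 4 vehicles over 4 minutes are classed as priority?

Thinning: the vehicles that are classed as priority themselves form a Poisson process with rate 0.24 × 7.4 = 1.776 per minute.
Over the interval, μ = 1.776 × 4 = 7.104 (4 minutes).
P(N = 4) = e^(−7.104) · 7.104^4/4! ≈ 0.0872.

0.0872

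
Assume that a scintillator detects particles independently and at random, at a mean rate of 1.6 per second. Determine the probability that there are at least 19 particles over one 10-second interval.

Over the interval, μ = 1.6 × 10 = 16 (a 10-second interval = 10 seconds).
P(N ≥ 19) = 1 − P(N ≤ 18) = 1 − Σ_{j=0}^{18} e^(−μ) μ^j/j! ≈ 0.2577.

0.2577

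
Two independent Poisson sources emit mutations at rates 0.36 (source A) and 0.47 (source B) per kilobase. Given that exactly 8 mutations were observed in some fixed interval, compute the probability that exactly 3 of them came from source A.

Given the total, each event is independently from source A with probability p = λ_A/(λ_A+λ_B) = 0.36/0.83 ≈ 0.4337.
So K ~ Binomial(8, 0.36/0.83): P(K = 3) = C(8,3) · (0.36/0.83)^3 · (0.47/0.83)^5 ≈ 0.2660.

0.2660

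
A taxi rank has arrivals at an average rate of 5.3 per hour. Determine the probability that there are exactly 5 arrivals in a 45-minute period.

Over the interval, μ = 5.3 × 0.75 = 3.975 (a 45-minute period = 0.75 hours).
P(N = 5) = e^(−μ) μ^5/5! = e^(−3.975) · 3.975^5/120 ≈ 0.1553.

0.1553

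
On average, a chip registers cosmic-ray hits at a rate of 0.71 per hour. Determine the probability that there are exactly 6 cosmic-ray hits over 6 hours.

Over the interval, μ = 0.71 × 6 = 4.26 (6 hours).
P(N = 6) = e^(−μ) μ^6/6! = e^(−4.26) · 4.26^6/720 ≈ 0.1172.

0.1172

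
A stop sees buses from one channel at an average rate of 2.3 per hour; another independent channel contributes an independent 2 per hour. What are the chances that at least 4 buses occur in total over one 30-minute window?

Independent Poisson processes superpose: combined rate λ = 2.3 + 2 = 4.3 per hour.
Over the interval, μ = 4.3 × 0.5 = 2.15 (a 30-minute window = 0.5 hours).
P(N ≥ 4) = 1 − P(N ≤ 3) ≈ 0.1709.

0.1709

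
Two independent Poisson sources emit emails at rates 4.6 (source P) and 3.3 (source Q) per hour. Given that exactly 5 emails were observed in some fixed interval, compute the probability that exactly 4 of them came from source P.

0.2401

Given the total, each event is independently from source P with probability p = λ_P/(λ_P+λ_Q) = 4.6/7.9 ≈ 0.5823.
So K ~ Binomial(5, 4.6/7.9): P(K = 4) = C(5,4) · (4.6/7.9)^4 · (3.3/7.9)^1 ≈ 0.2401.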